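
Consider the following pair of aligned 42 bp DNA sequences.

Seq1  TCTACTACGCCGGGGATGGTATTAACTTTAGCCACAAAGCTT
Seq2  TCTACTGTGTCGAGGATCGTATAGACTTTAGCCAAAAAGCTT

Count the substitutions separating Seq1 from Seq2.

8

Mismatches occur at site 7 (A→G), site 8 (C→T), site 10 (C→T), site 13 (G→A), site 18 (G→C), site 23 (T→A), site 24 (A→G), site 35 (C→A).
That gives 8 mismatches out of 42 aligned sites, so the Hamming distance is 8.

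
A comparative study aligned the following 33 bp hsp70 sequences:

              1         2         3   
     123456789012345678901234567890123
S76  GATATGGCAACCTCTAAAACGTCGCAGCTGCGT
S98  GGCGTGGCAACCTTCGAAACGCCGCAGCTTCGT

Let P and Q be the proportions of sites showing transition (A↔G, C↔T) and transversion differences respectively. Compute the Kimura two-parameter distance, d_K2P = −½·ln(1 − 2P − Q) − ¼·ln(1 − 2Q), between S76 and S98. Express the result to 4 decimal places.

The sequences differ at positions 2 (A/G, transition), 3 (T/C, transition), 4 (A/G, transition), 14 (C/T, transition), 15 (T/C, transition), 16 (A/G, transition), 22 (T/C, transition), 30 (G/T, transversion).
Of the 8 differences, 7 transitions and 1 transversion over 33 sites: P = 7/33 = 0.212121, Q = 1/33 = 0.030303.
d = −0.5·ln(0.545455) − 0.25·ln(0.939394) = −0.5·(-0.606135) − 0.25·(-0.062520) = 0.3187.

0.3187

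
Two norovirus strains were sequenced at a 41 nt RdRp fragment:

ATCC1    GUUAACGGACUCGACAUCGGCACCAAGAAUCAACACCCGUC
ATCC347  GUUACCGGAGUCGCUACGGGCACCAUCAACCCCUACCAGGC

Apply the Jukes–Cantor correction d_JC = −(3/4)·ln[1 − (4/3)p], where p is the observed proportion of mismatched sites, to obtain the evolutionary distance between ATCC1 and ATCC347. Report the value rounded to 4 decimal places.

0.4556

Differing sites — 5:A/C; 10:C/G; 14:A/C; 15:C/U; 17:U/C; 18:C/G; 26:A/U; 27:G/C; 30:U/C; 32:A/C; 33:A/C; 34:C/U; 38:C/A; 40:U/G.
p = 14/41 = 0.341463.
d = −0.75 · ln(1 − (4/3)·0.341463) = −0.75 · ln(0.544716) = −0.75 · (-0.607491) = 0.4556.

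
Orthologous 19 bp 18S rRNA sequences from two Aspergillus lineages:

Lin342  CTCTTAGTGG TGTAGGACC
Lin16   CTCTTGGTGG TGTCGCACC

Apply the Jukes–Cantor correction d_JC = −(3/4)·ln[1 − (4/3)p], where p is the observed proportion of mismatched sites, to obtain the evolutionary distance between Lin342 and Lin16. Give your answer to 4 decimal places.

Mismatches occur at site 6 (A/G), site 14 (A/C), site 16 (G/C).
p = 3/19 = 0.157895.
d = −0.75 · ln(1 − (4/3)·0.157895) = −0.75 · ln(0.789473) = −0.75 · (-0.236390) = 0.1773.

0.1773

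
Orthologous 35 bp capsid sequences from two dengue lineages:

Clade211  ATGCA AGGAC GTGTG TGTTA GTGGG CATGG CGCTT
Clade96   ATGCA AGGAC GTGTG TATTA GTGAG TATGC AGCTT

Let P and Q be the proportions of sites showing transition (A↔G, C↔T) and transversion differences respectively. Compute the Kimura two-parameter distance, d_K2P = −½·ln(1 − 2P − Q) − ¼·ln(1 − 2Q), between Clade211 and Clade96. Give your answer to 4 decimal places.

Differing sites — 17:G/A (Ti); 24:G/A (Ti); 26:C/T (Ti); 30:G/C (Tv); 31:C/A (Tv).
Of the 5 differences, 3 transitions and 2 transversions over 35 sites: P = 3/35 = 0.085714, Q = 2/35 = 0.057143.
d = −0.5·ln(0.771429) − 0.25·ln(0.885714) = −0.5·(-0.259511) − 0.25·(-0.121361) = 0.1601.

0.1601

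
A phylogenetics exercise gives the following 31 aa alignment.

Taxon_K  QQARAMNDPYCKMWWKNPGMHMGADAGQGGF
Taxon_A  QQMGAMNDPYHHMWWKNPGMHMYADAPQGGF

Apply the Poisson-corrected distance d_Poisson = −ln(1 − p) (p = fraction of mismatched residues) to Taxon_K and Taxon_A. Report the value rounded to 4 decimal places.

0.2151

The sequences differ at positions 3 (A/M), 4 (R/G), 11 (C/H), 12 (K/H), 23 (G/Y), 27 (G/P).
p = 6/31 = 0.193548.
d = −ln(1 − 0.193548) = −ln(0.806452) = 0.2151.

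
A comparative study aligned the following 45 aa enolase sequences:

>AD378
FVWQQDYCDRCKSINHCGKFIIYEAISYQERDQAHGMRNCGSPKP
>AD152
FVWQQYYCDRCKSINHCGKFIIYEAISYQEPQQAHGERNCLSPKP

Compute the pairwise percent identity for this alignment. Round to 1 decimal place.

Differing sites — 6:D/Y; 31:R/P; 32:D/Q; 37:M/E; 41:G/L.
40 of the 45 sites match, so the percent identity is 40/45 × 100 = 88.9%.

88.9%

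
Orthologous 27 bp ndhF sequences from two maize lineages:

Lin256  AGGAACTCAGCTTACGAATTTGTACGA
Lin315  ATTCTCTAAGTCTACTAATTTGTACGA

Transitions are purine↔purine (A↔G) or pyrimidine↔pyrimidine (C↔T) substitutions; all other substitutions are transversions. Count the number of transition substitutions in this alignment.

Differing sites — 2:G/T (Tv); 3:G/T (Tv); 4:A/C (Tv); 5:A/T (Tv); 8:C/A (Tv); 11:C/T (Ti); 12:T/C (Ti); 16:G/T (Tv).
Of the 8 differences, 2 transitions and 6 transversions, so the answer is 2.

2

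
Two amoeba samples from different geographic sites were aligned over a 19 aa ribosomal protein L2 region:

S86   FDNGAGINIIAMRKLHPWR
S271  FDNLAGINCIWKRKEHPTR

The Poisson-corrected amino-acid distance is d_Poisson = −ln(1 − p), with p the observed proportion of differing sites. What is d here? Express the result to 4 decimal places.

0.3795

The sequences differ at positions 4 (G/L), 9 (I/C), 11 (A/W), 12 (M/K), 15 (L/E), 18 (W/T).
p = 6/19 = 0.315789.
d = −ln(1 − 0.315789) = −ln(0.684211) = 0.3795.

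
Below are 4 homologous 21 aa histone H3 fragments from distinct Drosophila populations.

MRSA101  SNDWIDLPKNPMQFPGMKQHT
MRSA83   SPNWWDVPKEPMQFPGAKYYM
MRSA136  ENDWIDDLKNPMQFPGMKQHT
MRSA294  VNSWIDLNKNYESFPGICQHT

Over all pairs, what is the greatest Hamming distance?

Pairwise Hamming distances:
  MRSA101 vs MRSA83: 9
  MRSA101 vs MRSA136: 3
  MRSA101 vs MRSA294: 8
  MRSA83 vs MRSA136: 11
  MRSA83 vs MRSA294: 15
  MRSA136 vs MRSA294: 9
The largest is 15, between MRSA83 and MRSA294.

15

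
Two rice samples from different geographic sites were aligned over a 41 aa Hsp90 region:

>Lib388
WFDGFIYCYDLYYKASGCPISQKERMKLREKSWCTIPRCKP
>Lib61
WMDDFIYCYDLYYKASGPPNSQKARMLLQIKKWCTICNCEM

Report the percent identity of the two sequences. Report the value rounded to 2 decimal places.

Differing sites — 2:F/M; 4:G/D; 18:C/P; 20:I/N; 24:E/A; 27:K/L; 29:R/Q; 30:E/I; 32:S/K; 37:P/C; 38:R/N; 40:K/E; 41:P/M.
28 of the 41 sites match, so the percent identity is 28/41 × 100 = 68.29%.

68.29%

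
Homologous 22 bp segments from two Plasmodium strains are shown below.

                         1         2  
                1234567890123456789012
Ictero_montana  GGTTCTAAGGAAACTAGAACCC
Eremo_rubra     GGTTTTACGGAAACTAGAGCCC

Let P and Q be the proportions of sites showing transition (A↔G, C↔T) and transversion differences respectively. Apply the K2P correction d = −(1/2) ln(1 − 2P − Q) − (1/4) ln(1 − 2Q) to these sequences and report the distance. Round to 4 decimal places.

Mismatches occur at site 5 (C/T, transition), site 8 (A/C, transversion), site 19 (A/G, transition).
Of the 3 differences, 2 transitions and 1 transversion over 22 sites: P = 2/22 = 0.090909, Q = 1/22 = 0.045455.
d = −0.5·ln(0.772727) − 0.25·ln(0.909090) = −0.5·(-0.257829) − 0.25·(-0.095311) = 0.1527.

0.1527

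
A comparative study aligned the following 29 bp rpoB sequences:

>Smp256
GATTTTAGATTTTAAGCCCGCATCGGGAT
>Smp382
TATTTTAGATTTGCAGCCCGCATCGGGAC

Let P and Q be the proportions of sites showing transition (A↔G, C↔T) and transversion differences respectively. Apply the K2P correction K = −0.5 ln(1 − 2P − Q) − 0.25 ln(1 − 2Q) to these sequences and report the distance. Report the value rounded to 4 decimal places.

Differing sites — 1:G/T (Tv); 13:T/G (Tv); 14:A/C (Tv); 29:T/C (Ti).
Of the 4 differences, 1 transition and 3 transversions over 29 sites: P = 1/29 = 0.034483, Q = 3/29 = 0.103448.
d = −0.5·ln(0.827586) − 0.25·ln(0.793104) = −0.5·(-0.189242) − 0.25·(-0.231801) = 0.1526.

0.1526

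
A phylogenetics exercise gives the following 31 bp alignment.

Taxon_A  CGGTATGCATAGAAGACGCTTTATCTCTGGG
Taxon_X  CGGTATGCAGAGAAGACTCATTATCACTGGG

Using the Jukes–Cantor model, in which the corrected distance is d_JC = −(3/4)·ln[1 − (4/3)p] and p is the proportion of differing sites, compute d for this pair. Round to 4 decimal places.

The sequences differ at positions 10 (T/G), 18 (G/T), 20 (T/A), 26 (T/A).
p = 4/31 = 0.129032.
d = −0.75 · ln(1 − (4/3)·0.129032) = −0.75 · ln(0.827957) = −0.75 · (-0.188794) = 0.1416.

0.1416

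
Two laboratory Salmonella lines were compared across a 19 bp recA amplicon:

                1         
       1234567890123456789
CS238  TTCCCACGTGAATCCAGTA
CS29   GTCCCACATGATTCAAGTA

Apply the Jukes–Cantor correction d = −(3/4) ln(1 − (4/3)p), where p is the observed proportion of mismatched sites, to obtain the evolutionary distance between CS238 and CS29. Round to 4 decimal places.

0.2471

Differing sites — 1:T/G; 8:G/A; 12:A/T; 15:C/A.
p = 4/19 = 0.210526.
d = −0.75 · ln(1 − (4/3)·0.210526) = −0.75 · ln(0.719299) = −0.75 · (-0.329478) = 0.2471.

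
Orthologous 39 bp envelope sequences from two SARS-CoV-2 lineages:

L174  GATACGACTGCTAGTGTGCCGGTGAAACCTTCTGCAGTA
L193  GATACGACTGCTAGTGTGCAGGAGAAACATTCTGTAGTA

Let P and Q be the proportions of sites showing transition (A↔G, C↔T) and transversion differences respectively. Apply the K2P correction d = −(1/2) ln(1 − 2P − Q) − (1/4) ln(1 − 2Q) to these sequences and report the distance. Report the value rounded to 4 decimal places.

0.1104

Differing sites — 20:C/A (Tv); 23:T/A (Tv); 29:C/A (Tv); 35:C/T (Ti).
Of the 4 differences, 1 transition and 3 transversions over 39 sites: P = 1/39 = 0.025641, Q = 3/39 = 0.076923.
d = −0.5·ln(0.871795) − 0.25·ln(0.846154) = −0.5·(-0.137201) − 0.25·(-0.167054) = 0.1104.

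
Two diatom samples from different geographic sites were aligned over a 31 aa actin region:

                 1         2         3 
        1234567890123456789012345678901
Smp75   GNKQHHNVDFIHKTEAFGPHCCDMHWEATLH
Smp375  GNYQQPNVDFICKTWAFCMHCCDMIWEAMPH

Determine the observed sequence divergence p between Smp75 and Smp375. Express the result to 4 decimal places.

The sequences differ at positions 3 (K/Y), 5 (H/Q), 6 (H/P), 12 (H/C), 15 (E/W), 18 (G/C), 19 (P/M), 25 (H/I), 29 (T/M), 30 (L/P).
There are 10 differences over 31 sites, so p = 10/31 = 0.3226.

0.3226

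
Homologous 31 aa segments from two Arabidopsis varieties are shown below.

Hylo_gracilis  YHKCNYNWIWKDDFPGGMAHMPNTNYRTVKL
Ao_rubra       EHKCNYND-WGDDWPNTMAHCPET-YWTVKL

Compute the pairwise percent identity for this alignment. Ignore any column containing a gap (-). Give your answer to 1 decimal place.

Excluding the 2 gap columns leaves 29 comparable sites.
The sequences differ at positions 1 (Y/E), 8 (W/D), 11 (K/G), 14 (F/W), 16 (G/N), 17 (G/T), 21 (M/C), 23 (N/E), 27 (R/W).
20 of the 29 comparable sites match, so the percent identity is 20/29 × 100 = 69.0%.

69.0%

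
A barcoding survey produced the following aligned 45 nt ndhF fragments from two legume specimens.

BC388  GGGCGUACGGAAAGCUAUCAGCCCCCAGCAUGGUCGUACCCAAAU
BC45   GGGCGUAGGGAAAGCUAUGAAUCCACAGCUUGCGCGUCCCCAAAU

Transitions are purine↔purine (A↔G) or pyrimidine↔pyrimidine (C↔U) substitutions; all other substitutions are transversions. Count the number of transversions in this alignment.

Differing sites — 8:C/G (Tv); 19:C/G (Tv); 21:G/A (Ti); 22:C/U (Ti); 25:C/A (Tv); 30:A/U (Tv); 33:G/C (Tv); 34:U/G (Tv); 38:A/C (Tv).
Of the 9 differences, 2 transitions and 7 transversions, so the answer is 7.

7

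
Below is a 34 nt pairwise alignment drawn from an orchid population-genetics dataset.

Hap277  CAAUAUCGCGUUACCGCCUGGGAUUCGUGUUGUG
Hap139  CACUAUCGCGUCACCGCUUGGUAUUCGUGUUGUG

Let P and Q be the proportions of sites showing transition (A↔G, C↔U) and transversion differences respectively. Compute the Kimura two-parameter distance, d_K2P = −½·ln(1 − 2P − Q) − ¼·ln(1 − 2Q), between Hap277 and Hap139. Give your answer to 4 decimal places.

Mismatches occur at site 3 (A→C, transversion), site 12 (U→C, transition), site 18 (C→U, transition), site 22 (G→U, transversion).
Of the 4 differences, 2 transitions and 2 transversions over 34 sites: P = 2/34 = 0.058824, Q = 2/34 = 0.058824.
d = −0.5·ln(0.823528) − 0.25·ln(0.882352) = −0.5·(-0.194158) − 0.25·(-0.125164) = 0.1284.

0.1284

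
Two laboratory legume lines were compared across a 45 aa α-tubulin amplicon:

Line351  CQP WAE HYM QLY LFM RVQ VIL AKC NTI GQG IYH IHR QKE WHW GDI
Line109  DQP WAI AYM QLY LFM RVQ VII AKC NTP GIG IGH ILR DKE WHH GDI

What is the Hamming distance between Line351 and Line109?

10

The sequences differ at positions 1 (C/D), 6 (E/I), 7 (H/A), 21 (L/I), 27 (I/P), 29 (Q/I), 32 (Y/G), 35 (H/L), 37 (Q/D), 42 (W/H).
That gives 10 mismatches out of 45 aligned sites, so the Hamming distance is 10.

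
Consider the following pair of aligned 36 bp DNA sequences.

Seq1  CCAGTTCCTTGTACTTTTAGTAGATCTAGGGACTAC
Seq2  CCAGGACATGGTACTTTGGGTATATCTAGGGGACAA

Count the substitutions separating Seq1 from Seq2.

11

Mismatches occur at site 5 (T/G), site 6 (T/A), site 8 (C/A), site 10 (T/G), site 18 (T/G), site 19 (A/G), site 23 (G/T), site 32 (A/G), site 33 (C/A), site 34 (T/C), site 36 (C/A).
That gives 11 mismatches out of 36 aligned sites, so the Hamming distance is 11.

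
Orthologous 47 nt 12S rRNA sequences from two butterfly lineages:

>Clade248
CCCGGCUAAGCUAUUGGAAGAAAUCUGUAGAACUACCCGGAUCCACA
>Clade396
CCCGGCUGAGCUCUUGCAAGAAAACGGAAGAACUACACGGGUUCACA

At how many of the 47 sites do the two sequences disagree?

9

Mismatches occur at site 8 (A→G), site 13 (A→C), site 17 (G→C), site 24 (U→A), site 26 (U→G), site 28 (U→A), site 37 (C→A), site 41 (A→G), site 43 (C→U).
That gives 9 mismatches out of 47 aligned sites, so the Hamming distance is 9.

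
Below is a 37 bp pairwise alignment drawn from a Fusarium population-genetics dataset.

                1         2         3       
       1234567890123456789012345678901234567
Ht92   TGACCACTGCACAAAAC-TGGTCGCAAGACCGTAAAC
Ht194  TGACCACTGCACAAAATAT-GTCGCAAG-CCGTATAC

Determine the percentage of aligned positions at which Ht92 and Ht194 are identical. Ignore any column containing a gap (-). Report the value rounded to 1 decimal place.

94.1%

Excluding the 3 gap columns leaves 34 comparable sites.
Differing sites — 17:C/T; 35:A/T.
32 of the 34 comparable sites match, so the percent identity is 32/34 × 100 = 94.1%.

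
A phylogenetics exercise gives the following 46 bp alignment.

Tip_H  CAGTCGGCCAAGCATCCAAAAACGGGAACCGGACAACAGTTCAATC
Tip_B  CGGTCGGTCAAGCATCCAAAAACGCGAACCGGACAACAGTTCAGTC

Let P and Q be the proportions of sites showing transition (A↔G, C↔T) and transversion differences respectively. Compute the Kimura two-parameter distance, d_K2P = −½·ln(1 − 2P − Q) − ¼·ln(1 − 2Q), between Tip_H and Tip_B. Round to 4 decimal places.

0.0937

Differing sites — 2:A/G (Ti); 8:C/T (Ti); 25:G/C (Tv); 44:A/G (Ti).
Of the 4 differences, 3 transitions and 1 transversion over 46 sites: P = 3/46 = 0.065217, Q = 1/46 = 0.021739.
d = −0.5·ln(0.847827) − 0.25·ln(0.956522) = −0.5·(-0.165079) − 0.25·(-0.044451) = 0.0937.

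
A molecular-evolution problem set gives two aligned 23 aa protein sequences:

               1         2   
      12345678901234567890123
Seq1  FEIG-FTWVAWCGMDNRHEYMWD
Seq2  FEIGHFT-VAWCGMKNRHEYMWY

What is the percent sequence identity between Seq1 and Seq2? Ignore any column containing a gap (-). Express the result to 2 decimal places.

Excluding the 2 gap columns leaves 21 comparable sites.
The sequences differ at positions 15 (D/K), 23 (D/Y).
19 of the 21 comparable sites match, so the percent identity is 19/21 × 100 = 90.48%.

90.48%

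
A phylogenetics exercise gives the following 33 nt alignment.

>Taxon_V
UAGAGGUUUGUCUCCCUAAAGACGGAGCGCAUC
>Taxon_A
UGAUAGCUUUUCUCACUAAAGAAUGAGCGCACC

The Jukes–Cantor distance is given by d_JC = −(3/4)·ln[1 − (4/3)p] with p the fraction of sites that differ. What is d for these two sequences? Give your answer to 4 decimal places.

Differing sites — 2:A/G; 3:G/A; 4:A/U; 5:G/A; 7:U/C; 10:G/U; 15:C/A; 23:C/A; 24:G/U; 32:U/C.
p = 10/33 = 0.303030.
d = −0.75 · ln(1 − (4/3)·0.303030) = −0.75 · ln(0.595960) = −0.75 · (-0.517582) = 0.3882.

0.3882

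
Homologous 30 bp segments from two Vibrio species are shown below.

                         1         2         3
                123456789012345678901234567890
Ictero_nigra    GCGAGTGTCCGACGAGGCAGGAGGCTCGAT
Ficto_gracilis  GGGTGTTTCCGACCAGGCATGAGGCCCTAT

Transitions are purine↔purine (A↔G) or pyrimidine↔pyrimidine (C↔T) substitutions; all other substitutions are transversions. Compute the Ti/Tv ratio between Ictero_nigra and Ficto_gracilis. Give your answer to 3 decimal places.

The sequences differ at positions 2 (C/G, transversion), 4 (A/T, transversion), 7 (G/T, transversion), 14 (G/C, transversion), 20 (G/T, transversion), 26 (T/C, transition), 28 (G/T, transversion).
Of the 7 differences, 1 transition and 6 transversions, so Ti/Tv = 1/6 = 0.167.

0.167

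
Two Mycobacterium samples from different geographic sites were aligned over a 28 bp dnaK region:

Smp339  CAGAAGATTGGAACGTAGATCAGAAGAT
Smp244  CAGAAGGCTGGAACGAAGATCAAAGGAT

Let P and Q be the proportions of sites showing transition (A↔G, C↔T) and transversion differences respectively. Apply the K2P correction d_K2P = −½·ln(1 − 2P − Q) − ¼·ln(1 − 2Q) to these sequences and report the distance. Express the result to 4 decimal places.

Mismatches occur at site 7 (A↔G, transition), site 8 (T↔C, transition), site 16 (T↔A, transversion), site 23 (G↔A, transition), site 25 (A↔G, transition).
Of the 5 differences, 4 transitions and 1 transversion over 28 sites: P = 4/28 = 0.142857, Q = 1/28 = 0.035714.
d = −0.5·ln(0.678572) − 0.25·ln(0.928572) = −0.5·(-0.387765) − 0.25·(-0.074107) = 0.2124.

0.2124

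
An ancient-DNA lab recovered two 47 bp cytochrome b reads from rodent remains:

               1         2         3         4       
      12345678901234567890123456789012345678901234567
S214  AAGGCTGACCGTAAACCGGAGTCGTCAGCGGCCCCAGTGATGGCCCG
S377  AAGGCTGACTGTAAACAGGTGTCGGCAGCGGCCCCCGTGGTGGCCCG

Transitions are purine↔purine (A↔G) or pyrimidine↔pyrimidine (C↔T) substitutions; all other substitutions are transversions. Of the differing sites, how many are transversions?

4

The sequences differ at positions 10 (C/T, transition), 17 (C/A, transversion), 20 (A/T, transversion), 25 (T/G, transversion), 36 (A/C, transversion), 40 (A/G, transition).
Of the 6 differences, 2 transitions and 4 transversions, so the answer is 4.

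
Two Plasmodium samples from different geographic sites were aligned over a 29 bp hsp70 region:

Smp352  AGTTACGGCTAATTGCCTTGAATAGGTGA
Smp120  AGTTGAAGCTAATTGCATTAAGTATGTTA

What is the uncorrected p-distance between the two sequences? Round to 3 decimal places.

The sequences differ at positions 5 (A/G), 6 (C/A), 7 (G/A), 17 (C/A), 20 (G/A), 22 (A/G), 25 (G/T), 28 (G/T).
There are 8 differences over 29 sites, so p = 8/29 = 0.276.

0.276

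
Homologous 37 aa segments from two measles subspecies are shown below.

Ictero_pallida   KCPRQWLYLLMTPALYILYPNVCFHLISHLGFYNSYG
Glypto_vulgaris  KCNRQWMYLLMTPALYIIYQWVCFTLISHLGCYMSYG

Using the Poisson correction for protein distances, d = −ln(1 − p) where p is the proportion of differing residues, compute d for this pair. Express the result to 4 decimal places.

The sequences differ at positions 3 (P/N), 7 (L/M), 18 (L/I), 20 (P/Q), 21 (N/W), 25 (H/T), 32 (F/C), 34 (N/M).
p = 8/37 = 0.216216.
d = −ln(1 − 0.216216) = −ln(0.783784) = 0.2436.

0.2436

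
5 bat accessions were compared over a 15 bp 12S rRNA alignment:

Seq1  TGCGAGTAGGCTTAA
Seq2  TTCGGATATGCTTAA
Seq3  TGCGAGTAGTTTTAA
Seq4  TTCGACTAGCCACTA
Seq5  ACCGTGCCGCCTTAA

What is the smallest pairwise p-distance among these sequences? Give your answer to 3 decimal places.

Pairwise Hamming distances:
  Seq1 vs Seq2: 4
  Seq1 vs Seq3: 2
  Seq1 vs Seq4: 6
  Seq1 vs Seq5: 6
  Seq2 vs Seq3: 6
  Seq2 vs Seq4: 7
  Seq2 vs Seq5: 8
  Seq3 vs Seq4: 7
  Seq3 vs Seq5: 7
  Seq4 vs Seq5: 9
The smallest is 2 mismatches, between Seq1 and Seq3; p = 2/15 = 0.133.

0.133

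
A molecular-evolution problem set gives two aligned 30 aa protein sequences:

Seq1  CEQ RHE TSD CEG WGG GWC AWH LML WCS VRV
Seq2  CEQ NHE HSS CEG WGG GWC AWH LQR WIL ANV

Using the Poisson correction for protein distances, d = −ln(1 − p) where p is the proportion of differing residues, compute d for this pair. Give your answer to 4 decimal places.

0.3567

Mismatches occur at site 4 (R↔N), site 7 (T↔H), site 9 (D↔S), site 23 (M↔Q), site 24 (L↔R), site 26 (C↔I), site 27 (S↔L), site 28 (V↔A), site 29 (R↔N).
p = 9/30 = 0.300000.
d = −ln(1 − 0.300000) = −ln(0.700000) = 0.3567.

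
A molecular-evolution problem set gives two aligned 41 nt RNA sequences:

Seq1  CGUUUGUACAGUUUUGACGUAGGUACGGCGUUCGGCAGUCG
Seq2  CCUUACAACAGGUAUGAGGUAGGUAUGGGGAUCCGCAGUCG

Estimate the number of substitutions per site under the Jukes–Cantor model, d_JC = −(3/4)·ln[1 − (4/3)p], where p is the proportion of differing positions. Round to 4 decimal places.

0.3321

Differing sites — 2:G/C; 5:U/A; 6:G/C; 7:U/A; 12:U/G; 14:U/A; 18:C/G; 26:C/U; 29:C/G; 31:U/A; 34:G/C.
p = 11/41 = 0.268293.
d = −0.75 · ln(1 − (4/3)·0.268293) = −0.75 · ln(0.642276) = −0.75 · (-0.442737) = 0.3321.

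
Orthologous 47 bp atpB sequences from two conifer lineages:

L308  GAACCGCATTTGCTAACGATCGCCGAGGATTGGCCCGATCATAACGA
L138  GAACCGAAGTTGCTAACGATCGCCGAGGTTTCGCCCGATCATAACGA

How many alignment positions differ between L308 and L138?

4

Differing sites — 7:C/A; 9:T/G; 29:A/T; 32:G/C.
That gives 4 mismatches out of 47 aligned sites, so the Hamming distance is 4.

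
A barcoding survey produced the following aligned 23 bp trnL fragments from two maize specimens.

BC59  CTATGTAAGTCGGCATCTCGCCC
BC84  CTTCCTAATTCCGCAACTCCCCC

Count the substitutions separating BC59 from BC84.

7

The sequences differ at positions 3 (A/T), 4 (T/C), 5 (G/C), 9 (G/T), 12 (G/C), 16 (T/A), 20 (G/C).
That gives 7 mismatches out of 23 aligned sites, so the Hamming distance is 7.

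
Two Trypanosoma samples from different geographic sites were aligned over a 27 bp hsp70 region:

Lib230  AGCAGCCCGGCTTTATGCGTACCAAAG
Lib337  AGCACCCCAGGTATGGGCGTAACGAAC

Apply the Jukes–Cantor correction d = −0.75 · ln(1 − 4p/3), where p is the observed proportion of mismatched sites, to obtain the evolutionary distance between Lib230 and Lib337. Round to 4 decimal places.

0.4408

Differing sites — 5:G/C; 9:G/A; 11:C/G; 13:T/A; 15:A/G; 16:T/G; 22:C/A; 24:A/G; 27:G/C.
p = 9/27 = 0.333333.
d = −0.75 · ln(1 − (4/3)·0.333333) = −0.75 · ln(0.555556) = −0.75 · (-0.587786) = 0.4408.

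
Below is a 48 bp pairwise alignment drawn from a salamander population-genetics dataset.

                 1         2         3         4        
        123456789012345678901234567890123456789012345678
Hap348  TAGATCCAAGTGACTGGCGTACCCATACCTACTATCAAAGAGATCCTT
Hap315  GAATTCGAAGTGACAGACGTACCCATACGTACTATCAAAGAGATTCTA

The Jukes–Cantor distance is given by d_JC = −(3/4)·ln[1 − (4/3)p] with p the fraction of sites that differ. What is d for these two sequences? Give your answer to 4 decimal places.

The sequences differ at positions 1 (T/G), 3 (G/A), 4 (A/T), 7 (C/G), 15 (T/A), 17 (G/A), 29 (C/G), 45 (C/T), 48 (T/A).
p = 9/48 = 0.187500.
d = −0.75 · ln(1 − (4/3)·0.187500) = −0.75 · ln(0.750000) = −0.75 · (-0.287682) = 0.2158.

0.2158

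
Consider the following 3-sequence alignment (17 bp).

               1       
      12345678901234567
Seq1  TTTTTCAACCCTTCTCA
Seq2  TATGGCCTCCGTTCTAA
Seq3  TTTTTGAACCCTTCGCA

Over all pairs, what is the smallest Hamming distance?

2

Pairwise Hamming distances:
  Seq1 vs Seq2: 7
  Seq1 vs Seq3: 2
  Seq2 vs Seq3: 9
The smallest is 2, between Seq1 and Seq3.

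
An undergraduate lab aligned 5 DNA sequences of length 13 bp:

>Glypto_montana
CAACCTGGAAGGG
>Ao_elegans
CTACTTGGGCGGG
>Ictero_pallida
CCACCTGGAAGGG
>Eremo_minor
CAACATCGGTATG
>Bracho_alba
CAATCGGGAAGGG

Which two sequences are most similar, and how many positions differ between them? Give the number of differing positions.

1

Pairwise Hamming distances:
  Glypto_montana vs Ao_elegans: 4
  Glypto_montana vs Ictero_pallida: 1
  Glypto_montana vs Eremo_minor: 6
  Glypto_montana vs Bracho_alba: 2
  Ao_elegans vs Ictero_pallida: 4
  Ao_elegans vs Eremo_minor: 6
  Ao_elegans vs Bracho_alba: 6
  Ictero_pallida vs Eremo_minor: 7
  Ictero_pallida vs Bracho_alba: 3
  Eremo_minor vs Bracho_alba: 8
The smallest is 1, between Glypto_montana and Ictero_pallida.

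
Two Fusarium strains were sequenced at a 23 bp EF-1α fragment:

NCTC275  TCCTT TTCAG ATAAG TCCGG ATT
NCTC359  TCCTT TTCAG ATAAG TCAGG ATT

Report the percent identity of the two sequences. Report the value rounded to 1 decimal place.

A single mismatch occurs at site 18 (C/A).
22 of the 23 sites match, so the percent identity is 22/23 × 100 = 95.7%.

95.7%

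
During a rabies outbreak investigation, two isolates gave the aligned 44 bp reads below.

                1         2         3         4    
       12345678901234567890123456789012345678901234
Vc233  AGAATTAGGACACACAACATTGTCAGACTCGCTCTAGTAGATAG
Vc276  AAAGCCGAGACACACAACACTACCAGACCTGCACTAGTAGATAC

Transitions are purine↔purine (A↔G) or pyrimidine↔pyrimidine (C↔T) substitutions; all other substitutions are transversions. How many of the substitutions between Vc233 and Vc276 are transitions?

11

The sequences differ at positions 2 (G/A, transition), 4 (A/G, transition), 5 (T/C, transition), 6 (T/C, transition), 7 (A/G, transition), 8 (G/A, transition), 20 (T/C, transition), 22 (G/A, transition), 23 (T/C, transition), 29 (T/C, transition), 30 (C/T, transition), 33 (T/A, transversion), 44 (G/C, transversion).
Of the 13 differences, 11 transitions and 2 transversions, so the answer is 11.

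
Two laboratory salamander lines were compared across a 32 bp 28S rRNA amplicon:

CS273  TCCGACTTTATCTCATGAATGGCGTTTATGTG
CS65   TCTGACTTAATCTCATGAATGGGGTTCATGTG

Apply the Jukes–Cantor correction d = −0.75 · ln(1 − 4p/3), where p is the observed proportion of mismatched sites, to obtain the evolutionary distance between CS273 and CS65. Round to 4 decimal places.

0.1367

Differing sites — 3:C/T; 9:T/A; 23:C/G; 27:T/C.
p = 4/32 = 0.125000.
d = −0.75 · ln(1 − (4/3)·0.125000) = −0.75 · ln(0.833333) = −0.75 · (-0.182322) = 0.1367.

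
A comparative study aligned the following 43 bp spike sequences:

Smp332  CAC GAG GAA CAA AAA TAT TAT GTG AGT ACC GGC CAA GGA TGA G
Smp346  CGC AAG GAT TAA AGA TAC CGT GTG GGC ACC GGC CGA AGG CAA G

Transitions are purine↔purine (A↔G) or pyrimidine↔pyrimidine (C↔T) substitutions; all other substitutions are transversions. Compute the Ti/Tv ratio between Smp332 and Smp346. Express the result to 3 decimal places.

14.000

The sequences differ at positions 2 (A/G, transition), 4 (G/A, transition), 9 (A/T, transversion), 10 (C/T, transition), 14 (A/G, transition), 18 (T/C, transition), 19 (T/C, transition), 20 (A/G, transition), 25 (A/G, transition), 27 (T/C, transition), 35 (A/G, transition), 37 (G/A, transition), 39 (A/G, transition), 40 (T/C, transition), 41 (G/A, transition).
Of the 15 differences, 14 transitions and 1 transversion, so Ti/Tv = 14/1 = 14.000.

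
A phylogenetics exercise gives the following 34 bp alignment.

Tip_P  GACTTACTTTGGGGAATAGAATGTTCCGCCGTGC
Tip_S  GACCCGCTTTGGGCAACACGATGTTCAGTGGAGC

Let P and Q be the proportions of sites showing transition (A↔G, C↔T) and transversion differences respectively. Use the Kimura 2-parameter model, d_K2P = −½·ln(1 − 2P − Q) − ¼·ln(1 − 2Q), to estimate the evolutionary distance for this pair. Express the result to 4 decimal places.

0.4337

Mismatches occur at site 4 (T→C, transition), site 5 (T→C, transition), site 6 (A→G, transition), site 14 (G→C, transversion), site 17 (T→C, transition), site 19 (G→C, transversion), site 20 (A→G, transition), site 27 (C→A, transversion), site 29 (C→T, transition), site 30 (C→G, transversion), site 32 (T→A, transversion).
Of the 11 differences, 6 transitions and 5 transversions over 34 sites: P = 6/34 = 0.176471, Q = 5/34 = 0.147059.
d = −0.5·ln(0.499999) − 0.25·ln(0.705882) = −0.5·(-0.693149) − 0.25·(-0.348307) = 0.4337.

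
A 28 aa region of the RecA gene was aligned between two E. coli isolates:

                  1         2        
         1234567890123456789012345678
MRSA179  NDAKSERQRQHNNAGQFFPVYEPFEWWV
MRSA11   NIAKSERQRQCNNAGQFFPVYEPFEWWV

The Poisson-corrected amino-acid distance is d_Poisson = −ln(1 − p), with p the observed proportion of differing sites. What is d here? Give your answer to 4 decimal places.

Differing sites — 2:D/I; 11:H/C.
p = 2/28 = 0.071429.
d = −ln(1 − 0.071429) = −ln(0.928571) = 0.0741.

0.0741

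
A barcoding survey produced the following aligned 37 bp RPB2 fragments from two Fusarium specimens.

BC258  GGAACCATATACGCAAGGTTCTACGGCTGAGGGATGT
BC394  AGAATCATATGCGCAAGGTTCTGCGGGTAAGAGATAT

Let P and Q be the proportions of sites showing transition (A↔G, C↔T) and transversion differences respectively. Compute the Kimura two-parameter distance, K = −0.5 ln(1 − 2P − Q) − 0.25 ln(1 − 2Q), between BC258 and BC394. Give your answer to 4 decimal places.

Differing sites — 1:G/A (Ti); 5:C/T (Ti); 11:A/G (Ti); 23:A/G (Ti); 27:C/G (Tv); 29:G/A (Ti); 32:G/A (Ti); 36:G/A (Ti).
Of the 8 differences, 7 transitions and 1 transversion over 37 sites: P = 7/37 = 0.189189, Q = 1/37 = 0.027027.
d = −0.5·ln(0.594595) − 0.25·ln(0.945946) = −0.5·(-0.519875) − 0.25·(-0.055570) = 0.2738.

0.2738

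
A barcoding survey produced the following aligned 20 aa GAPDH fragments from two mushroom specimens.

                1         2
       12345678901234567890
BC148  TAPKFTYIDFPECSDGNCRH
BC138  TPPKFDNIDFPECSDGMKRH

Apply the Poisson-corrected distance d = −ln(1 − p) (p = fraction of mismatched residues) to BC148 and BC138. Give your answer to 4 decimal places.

Mismatches occur at site 2 (A↔P), site 6 (T↔D), site 7 (Y↔N), site 17 (N↔M), site 18 (C↔K).
p = 5/20 = 0.250000.
d = −ln(1 − 0.250000) = −ln(0.750000) = 0.2877.

0.2877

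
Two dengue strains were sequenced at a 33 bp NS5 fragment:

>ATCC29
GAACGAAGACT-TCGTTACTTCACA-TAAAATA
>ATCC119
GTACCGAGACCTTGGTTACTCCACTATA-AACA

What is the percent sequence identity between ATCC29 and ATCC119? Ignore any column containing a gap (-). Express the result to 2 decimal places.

73.33%

Excluding the 3 gap columns leaves 30 comparable sites.
Mismatches occur at site 2 (A/T), site 5 (G/C), site 6 (A/G), site 11 (T/C), site 14 (C/G), site 21 (T/C), site 25 (A/T), site 32 (T/C).
22 of the 30 comparable sites match, so the percent identity is 22/30 × 100 = 73.33%.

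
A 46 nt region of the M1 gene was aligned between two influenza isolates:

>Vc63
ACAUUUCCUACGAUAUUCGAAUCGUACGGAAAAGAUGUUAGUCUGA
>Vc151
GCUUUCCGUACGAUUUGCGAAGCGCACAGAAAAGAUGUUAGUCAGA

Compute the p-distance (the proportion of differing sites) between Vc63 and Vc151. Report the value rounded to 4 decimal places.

0.2174

Differing sites — 1:A/G; 3:A/U; 6:U/C; 8:C/G; 15:A/U; 17:U/G; 22:U/G; 25:U/C; 28:G/A; 44:U/A.
There are 10 differences over 46 sites, so p = 10/46 = 0.2174.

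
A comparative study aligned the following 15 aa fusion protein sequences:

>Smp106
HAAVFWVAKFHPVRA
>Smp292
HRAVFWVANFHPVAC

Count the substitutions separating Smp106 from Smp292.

Mismatches occur at site 2 (A→R), site 9 (K→N), site 14 (R→A), site 15 (A→C).
That gives 4 mismatches out of 15 aligned sites, so the Hamming distance is 4.

4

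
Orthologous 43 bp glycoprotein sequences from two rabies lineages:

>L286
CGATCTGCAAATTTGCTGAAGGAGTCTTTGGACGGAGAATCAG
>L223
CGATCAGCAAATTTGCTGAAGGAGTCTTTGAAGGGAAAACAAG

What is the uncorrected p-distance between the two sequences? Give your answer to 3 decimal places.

Differing sites — 6:T/A; 31:G/A; 33:C/G; 37:G/A; 40:T/C; 41:C/A.
There are 6 differences over 43 sites, so p = 6/43 = 0.140.

0.140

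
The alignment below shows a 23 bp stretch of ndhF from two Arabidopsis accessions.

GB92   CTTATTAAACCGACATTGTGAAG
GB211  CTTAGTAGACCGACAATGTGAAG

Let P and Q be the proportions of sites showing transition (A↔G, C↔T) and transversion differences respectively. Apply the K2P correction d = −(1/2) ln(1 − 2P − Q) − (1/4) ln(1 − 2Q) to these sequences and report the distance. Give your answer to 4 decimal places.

Differing sites — 5:T/G (Tv); 8:A/G (Ti); 16:T/A (Tv).
Of the 3 differences, 1 transition and 2 transversions over 23 sites: P = 1/23 = 0.043478, Q = 2/23 = 0.086957.
d = −0.5·ln(0.826087) − 0.25·ln(0.826086) = −0.5·(-0.191055) − 0.25·(-0.191056) = 0.1433.

0.1433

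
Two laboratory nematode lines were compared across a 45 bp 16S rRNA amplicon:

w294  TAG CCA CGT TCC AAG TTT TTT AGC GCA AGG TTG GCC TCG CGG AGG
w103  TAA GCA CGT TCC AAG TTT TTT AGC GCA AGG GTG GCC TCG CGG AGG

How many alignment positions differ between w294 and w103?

3

Differing sites — 3:G/A; 4:C/G; 31:T/G.
That gives 3 mismatches out of 45 aligned sites, so the Hamming distance is 3.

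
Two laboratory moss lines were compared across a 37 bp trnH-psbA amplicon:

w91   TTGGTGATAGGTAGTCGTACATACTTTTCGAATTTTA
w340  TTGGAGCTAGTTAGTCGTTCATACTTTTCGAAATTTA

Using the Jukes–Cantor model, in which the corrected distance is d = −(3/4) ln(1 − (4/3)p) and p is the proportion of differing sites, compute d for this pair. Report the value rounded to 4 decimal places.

Differing sites — 5:T/A; 7:A/C; 11:G/T; 19:A/T; 33:T/A.
p = 5/37 = 0.135135.
d = −0.75 · ln(1 − (4/3)·0.135135) = −0.75 · ln(0.819820) = −0.75 · (-0.198670) = 0.1490.

0.1490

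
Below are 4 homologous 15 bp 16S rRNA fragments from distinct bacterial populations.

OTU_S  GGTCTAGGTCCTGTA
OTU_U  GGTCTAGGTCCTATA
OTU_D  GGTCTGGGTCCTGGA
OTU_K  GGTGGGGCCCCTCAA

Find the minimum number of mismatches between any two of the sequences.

Pairwise Hamming distances:
  OTU_S vs OTU_U: 1
  OTU_S vs OTU_D: 2
  OTU_S vs OTU_K: 7
  OTU_U vs OTU_D: 3
  OTU_U vs OTU_K: 7
  OTU_D vs OTU_K: 6
The smallest is 1, between OTU_S and OTU_U.

1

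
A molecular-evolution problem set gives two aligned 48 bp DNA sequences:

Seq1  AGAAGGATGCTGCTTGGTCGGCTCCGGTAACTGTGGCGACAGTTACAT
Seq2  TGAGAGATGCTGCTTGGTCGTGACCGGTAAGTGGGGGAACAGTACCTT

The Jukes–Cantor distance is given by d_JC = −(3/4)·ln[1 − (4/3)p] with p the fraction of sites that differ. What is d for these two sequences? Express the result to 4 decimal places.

0.3360

Mismatches occur at site 1 (A/T), site 4 (A/G), site 5 (G/A), site 21 (G/T), site 22 (C/G), site 23 (T/A), site 31 (C/G), site 34 (T/G), site 37 (C/G), site 38 (G/A), site 44 (T/A), site 45 (A/C), site 47 (A/T).
p = 13/48 = 0.270833.
d = −0.75 · ln(1 − (4/3)·0.270833) = −0.75 · ln(0.638889) = −0.75 · (-0.448025) = 0.3360.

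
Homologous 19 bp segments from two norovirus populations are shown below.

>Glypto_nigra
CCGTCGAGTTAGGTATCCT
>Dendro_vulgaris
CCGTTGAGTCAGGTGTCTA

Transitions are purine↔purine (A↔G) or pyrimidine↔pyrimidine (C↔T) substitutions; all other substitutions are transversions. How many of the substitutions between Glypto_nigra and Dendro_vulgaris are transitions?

4

Mismatches occur at site 5 (C↔T, transition), site 10 (T↔C, transition), site 15 (A↔G, transition), site 18 (C↔T, transition), site 19 (T↔A, transversion).
Of the 5 differences, 4 transitions and 1 transversion, so the answer is 4.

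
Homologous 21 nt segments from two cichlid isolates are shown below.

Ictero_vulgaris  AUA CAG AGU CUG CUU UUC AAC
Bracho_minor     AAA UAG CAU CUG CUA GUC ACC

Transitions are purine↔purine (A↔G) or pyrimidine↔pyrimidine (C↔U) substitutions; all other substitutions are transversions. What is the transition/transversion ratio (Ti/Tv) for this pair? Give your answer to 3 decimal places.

0.400

Differing sites — 2:U/A (Tv); 4:C/U (Ti); 7:A/C (Tv); 8:G/A (Ti); 15:U/A (Tv); 16:U/G (Tv); 20:A/C (Tv).
Of the 7 differences, 2 transitions and 5 transversions, so Ti/Tv = 2/5 = 0.400.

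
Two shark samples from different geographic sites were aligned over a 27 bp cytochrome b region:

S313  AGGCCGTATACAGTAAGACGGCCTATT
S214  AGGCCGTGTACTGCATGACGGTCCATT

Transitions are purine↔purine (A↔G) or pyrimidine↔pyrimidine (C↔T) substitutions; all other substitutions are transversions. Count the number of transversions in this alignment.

Differing sites — 8:A/G (Ti); 12:A/T (Tv); 14:T/C (Ti); 16:A/T (Tv); 22:C/T (Ti); 24:T/C (Ti).
Of the 6 differences, 4 transitions and 2 transversions, so the answer is 2.

2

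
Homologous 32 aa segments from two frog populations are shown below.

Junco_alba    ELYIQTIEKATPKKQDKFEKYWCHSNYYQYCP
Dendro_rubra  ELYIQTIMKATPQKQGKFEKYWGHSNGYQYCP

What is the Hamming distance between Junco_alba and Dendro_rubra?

5

The sequences differ at positions 8 (E/M), 13 (K/Q), 16 (D/G), 23 (C/G), 27 (Y/G).
That gives 5 mismatches out of 32 aligned sites, so the Hamming distance is 5.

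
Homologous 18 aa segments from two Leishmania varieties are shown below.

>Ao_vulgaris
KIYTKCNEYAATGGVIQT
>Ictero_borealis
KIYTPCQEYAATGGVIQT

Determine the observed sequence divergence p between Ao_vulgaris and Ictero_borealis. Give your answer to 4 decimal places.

0.1111

Differing sites — 5:K/P; 7:N/Q.
There are 2 differences over 18 sites, so p = 2/18 = 0.1111.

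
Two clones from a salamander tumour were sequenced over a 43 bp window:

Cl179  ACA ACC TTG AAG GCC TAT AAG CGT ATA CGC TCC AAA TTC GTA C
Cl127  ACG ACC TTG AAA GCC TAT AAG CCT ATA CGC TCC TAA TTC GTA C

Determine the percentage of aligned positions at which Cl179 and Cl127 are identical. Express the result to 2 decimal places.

90.70%

Mismatches occur at site 3 (A/G), site 12 (G/A), site 23 (G/C), site 34 (A/T).
39 of the 43 sites match, so the percent identity is 39/43 × 100 = 90.70%.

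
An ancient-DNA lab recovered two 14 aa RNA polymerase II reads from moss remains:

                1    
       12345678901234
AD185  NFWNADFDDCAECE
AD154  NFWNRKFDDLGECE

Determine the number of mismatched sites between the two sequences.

4

The sequences differ at positions 5 (A/R), 6 (D/K), 10 (C/L), 11 (A/G).
That gives 4 mismatches out of 14 aligned sites, so the Hamming distance is 4.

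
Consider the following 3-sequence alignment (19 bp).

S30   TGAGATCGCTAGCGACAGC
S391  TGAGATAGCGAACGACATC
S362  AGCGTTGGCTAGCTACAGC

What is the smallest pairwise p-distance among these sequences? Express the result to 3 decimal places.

0.211

Pairwise Hamming distances:
  S30 vs S391: 4
  S30 vs S362: 5
  S391 vs S362: 8
The smallest is 4 mismatches, between S30 and S391; p = 4/19 = 0.211.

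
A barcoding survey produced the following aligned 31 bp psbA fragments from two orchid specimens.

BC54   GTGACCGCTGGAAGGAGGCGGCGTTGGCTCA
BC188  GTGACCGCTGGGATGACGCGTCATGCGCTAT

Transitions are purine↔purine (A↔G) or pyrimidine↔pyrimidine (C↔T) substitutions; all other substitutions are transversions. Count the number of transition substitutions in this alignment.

2

Differing sites — 12:A/G (Ti); 14:G/T (Tv); 17:G/C (Tv); 21:G/T (Tv); 23:G/A (Ti); 25:T/G (Tv); 26:G/C (Tv); 30:C/A (Tv); 31:A/T (Tv).
Of the 9 differences, 2 transitions and 7 transversions, so the answer is 2.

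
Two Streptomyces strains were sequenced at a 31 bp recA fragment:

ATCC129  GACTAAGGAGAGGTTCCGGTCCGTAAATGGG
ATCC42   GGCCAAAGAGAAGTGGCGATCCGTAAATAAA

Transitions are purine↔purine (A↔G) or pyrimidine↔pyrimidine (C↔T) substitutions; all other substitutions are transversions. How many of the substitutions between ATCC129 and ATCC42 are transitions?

Mismatches occur at site 2 (A→G, transition), site 4 (T→C, transition), site 7 (G→A, transition), site 12 (G→A, transition), site 15 (T→G, transversion), site 16 (C→G, transversion), site 19 (G→A, transition), site 29 (G→A, transition), site 30 (G→A, transition), site 31 (G→A, transition).
Of the 10 differences, 8 transitions and 2 transversions, so the answer is 8.

8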